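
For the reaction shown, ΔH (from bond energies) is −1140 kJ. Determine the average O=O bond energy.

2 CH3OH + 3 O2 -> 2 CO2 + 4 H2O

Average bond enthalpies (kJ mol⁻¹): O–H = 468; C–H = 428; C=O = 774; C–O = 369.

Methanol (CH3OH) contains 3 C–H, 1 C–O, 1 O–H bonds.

Let D be the O=O bond energy.
Σ(broken) = 6×428 + 2×369 + 2×468 + 3×D = 4242 + 3D
Σ(formed) = 4×774 + 8×468 = 6840
ΔH = Σ(broken) − Σ(formed) = (4242 + 3D) − (6840) = −2598 + 3D
Setting this equal to −1140 kJ gives 3D = 1458, so D = 486 kJ/mol.

D(O=O) ≈ 486 kJ/mol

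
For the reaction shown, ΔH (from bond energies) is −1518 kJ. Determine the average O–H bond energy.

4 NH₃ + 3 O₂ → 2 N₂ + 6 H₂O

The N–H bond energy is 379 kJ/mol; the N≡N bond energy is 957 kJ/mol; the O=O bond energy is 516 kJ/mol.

Let D be the O–H bond energy.
Σ(broken) = 12×379 + 3×516 = 6096
Σ(formed) = 2×957 + 12×D = 1914 + 12D
ΔH = Σ(broken) − Σ(formed) = (6096) − (1914 + 12D) = +4182 − 12D
Setting this equal to −1518 kJ gives 12D = 5700, so D = 475 kJ/mol.

D(O–H) ≈ 475 kJ/mol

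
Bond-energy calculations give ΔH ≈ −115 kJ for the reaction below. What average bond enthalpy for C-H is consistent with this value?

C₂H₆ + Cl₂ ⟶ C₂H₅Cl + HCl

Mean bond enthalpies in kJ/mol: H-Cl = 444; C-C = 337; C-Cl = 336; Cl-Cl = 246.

D(C-H) ≈ 419 kJ/mol

Let D be the C-H bond energy.
Σ(broken) = 1×337 + 6×D + 1×246 = 583 + 6D
Σ(formed) = 1×337 + 1×336 + 5×D + 1×444 = 1117 + 5D
ΔH = Σ(broken) − Σ(formed) = (583 + 6D) − (1117 + 5D) = −534 + D
Setting this equal to −115 kJ gives D = 419 kJ/mol.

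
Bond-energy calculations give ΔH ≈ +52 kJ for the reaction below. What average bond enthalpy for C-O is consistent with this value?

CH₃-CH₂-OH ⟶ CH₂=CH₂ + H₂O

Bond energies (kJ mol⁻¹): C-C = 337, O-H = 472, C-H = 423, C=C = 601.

D(C-O) ≈ 365 kJ/mol

Let D be the C-O bond energy.
Σ(broken) = 1×337 + 5×423 + 1×D + 1×472 = 2924 + D
Σ(formed) = 4×423 + 1×601 + 2×472 = 3237
ΔH = Σ(broken) − Σ(formed) = (2924 + D) − (3237) = −313 + D
Setting this equal to +52 kJ gives D = 365 kJ/mol.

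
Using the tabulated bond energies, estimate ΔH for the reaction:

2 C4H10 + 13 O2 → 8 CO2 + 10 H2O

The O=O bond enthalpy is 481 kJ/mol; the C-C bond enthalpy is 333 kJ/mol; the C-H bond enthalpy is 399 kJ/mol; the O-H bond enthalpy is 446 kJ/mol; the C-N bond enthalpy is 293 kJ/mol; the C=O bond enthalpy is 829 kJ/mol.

Bonds broken (reactants):
  C-C: 6 × 333 = 1998
  C-H: 20 × 399 = 7980
  O=O: 13 × 481 = 6253
  Σ(broken) = 16231 kJ
Bonds formed (products):
  C=O: 16 × 829 = 13264
  O-H: 20 × 446 = 8920
  Σ(formed) = 22184 kJ
ΔH = Σ(broken) − Σ(formed) = 16231 − 22184 = −5953 kJ

ΔH ≈ −5953 kJ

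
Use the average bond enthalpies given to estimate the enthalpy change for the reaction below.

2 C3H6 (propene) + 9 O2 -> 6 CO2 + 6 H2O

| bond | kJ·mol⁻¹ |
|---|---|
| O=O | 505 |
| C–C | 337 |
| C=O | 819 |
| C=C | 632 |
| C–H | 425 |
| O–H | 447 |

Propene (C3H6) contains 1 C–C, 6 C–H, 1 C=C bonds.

Bonds broken (reactants):
  C–C: 2 × 337 = 674
  C–H: 12 × 425 = 5100
  C=C: 2 × 632 = 1264
  O=O: 9 × 505 = 4545
  Σ(broken) = 11583 kJ
Bonds formed (products):
  C=O: 12 × 819 = 9828
  O–H: 12 × 447 = 5364
  Σ(formed) = 15192 kJ
ΔH = Σ(broken) − Σ(formed) = 11583 − 15192 = −3609 kJ

ΔH ≈ −3609 kJ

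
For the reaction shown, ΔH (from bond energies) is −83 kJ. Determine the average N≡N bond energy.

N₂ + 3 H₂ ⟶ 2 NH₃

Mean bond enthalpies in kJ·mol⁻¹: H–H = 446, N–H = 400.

D(N≡N) ≈ 979 kJ/mol

Let D be the N≡N bond energy.
Σ(broken) = 3×446 + 1×D = 1338 + D
Σ(formed) = 6×400 = 2400
ΔH = Σ(broken) − Σ(formed) = (1338 + D) − (2400) = −1062 + D
Setting this equal to −83 kJ gives D = 979 kJ/mol.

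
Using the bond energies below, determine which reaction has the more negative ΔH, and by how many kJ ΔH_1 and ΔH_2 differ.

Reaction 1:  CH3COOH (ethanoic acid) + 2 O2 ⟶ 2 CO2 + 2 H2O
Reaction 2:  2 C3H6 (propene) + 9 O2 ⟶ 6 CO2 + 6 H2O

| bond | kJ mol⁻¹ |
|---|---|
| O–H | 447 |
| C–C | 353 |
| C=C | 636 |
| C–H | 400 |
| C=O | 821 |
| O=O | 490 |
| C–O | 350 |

Reaction 1:
  Bonds broken (reactants):
    C–C: 1 × 353 = 353
    C–H: 3 × 400 = 1200
    C–O: 1 × 350 = 350
    C=O: 1 × 821 = 821
    O–H: 1 × 447 = 447
    O=O: 2 × 490 = 980
    Σ(broken) = 4151 kJ
  Bonds formed (products):
    C=O: 4 × 821 = 3284
    O–H: 4 × 447 = 1788
    Σ(formed) = 5072 kJ
  ΔH_1 = 4151 − 5072 = −921 kJ
Reaction 2:
  Bonds broken (reactants):
    C–C: 2 × 353 = 706
    C–H: 12 × 400 = 4800
    C=C: 2 × 636 = 1272
    O=O: 9 × 490 = 4410
    Σ(broken) = 11188 kJ
  Bonds formed (products):
    C=O: 12 × 821 = 9852
    O–H: 12 × 447 = 5364
    Σ(formed) = 15216 kJ
  ΔH_2 = 11188 − 15216 = −4028 kJ
ΔH_1 − ΔH_2 = +3107 kJ, so reaction 2 has the more negative ΔH; |ΔH_1 − ΔH_2| = 3107 kJ.

Reaction 2, by 3107 kJ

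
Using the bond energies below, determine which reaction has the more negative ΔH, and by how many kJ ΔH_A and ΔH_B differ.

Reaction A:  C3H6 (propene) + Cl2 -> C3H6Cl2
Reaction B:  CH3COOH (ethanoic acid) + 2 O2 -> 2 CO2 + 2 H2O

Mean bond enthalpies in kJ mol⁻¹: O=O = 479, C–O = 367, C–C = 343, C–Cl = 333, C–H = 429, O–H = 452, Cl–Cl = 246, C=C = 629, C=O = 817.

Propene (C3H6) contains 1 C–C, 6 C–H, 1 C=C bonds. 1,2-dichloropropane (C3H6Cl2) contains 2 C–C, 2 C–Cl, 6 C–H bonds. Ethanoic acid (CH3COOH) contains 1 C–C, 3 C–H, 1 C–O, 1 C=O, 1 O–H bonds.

Reaction B, by 718 kJ

Reaction A:
  Bonds broken (reactants):
    C–C: 1 × 343 = 343
    C–H: 6 × 429 = 2574
    C=C: 1 × 629 = 629
    Cl–Cl: 1 × 246 = 246
    Σ(broken) = 3792 kJ
  Bonds formed (products):
    C–C: 2 × 343 = 686
    C–Cl: 2 × 333 = 666
    C–H: 6 × 429 = 2574
    Σ(formed) = 3926 kJ
  ΔH_A = 3792 − 3926 = −134 kJ
Reaction B:
  Bonds broken (reactants):
    C–C: 1 × 343 = 343
    C–H: 3 × 429 = 1287
    C–O: 1 × 367 = 367
    C=O: 1 × 817 = 817
    O–H: 1 × 452 = 452
    O=O: 2 × 479 = 958
    Σ(broken) = 4224 kJ
  Bonds formed (products):
    C=O: 4 × 817 = 3268
    O–H: 4 × 452 = 1808
    Σ(formed) = 5076 kJ
  ΔH_B = 4224 − 5076 = −852 kJ
ΔH_A − ΔH_B = +718 kJ, so reaction B has the more negative ΔH; |ΔH_A − ΔH_B| = 718 kJ.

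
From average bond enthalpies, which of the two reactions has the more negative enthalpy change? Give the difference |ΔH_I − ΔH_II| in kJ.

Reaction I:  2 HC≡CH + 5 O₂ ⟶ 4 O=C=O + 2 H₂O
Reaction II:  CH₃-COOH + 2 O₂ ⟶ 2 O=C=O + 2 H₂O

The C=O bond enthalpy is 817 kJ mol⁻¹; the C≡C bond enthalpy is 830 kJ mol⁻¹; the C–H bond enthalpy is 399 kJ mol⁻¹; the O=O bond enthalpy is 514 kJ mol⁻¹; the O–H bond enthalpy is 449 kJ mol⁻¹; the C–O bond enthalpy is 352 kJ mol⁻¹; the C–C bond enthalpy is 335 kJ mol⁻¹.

Reaction I:
  Bonds broken (reactants):
    C≡C: 2 × 830 = 1660
    C–H: 4 × 399 = 1596
    O=O: 5 × 514 = 2570
    Σ(broken) = 5826 kJ
  Bonds formed (products):
    C=O: 8 × 817 = 6536
    O–H: 4 × 449 = 1796
    Σ(formed) = 8332 kJ
  ΔH_I = 5826 − 8332 = −2506 kJ
Reaction II:
  Bonds broken (reactants):
    C–C: 1 × 335 = 335
    C–H: 3 × 399 = 1197
    C–O: 1 × 352 = 352
    C=O: 1 × 817 = 817
    O–H: 1 × 449 = 449
    O=O: 2 × 514 = 1028
    Σ(broken) = 4178 kJ
  Bonds formed (products):
    C=O: 4 × 817 = 3268
    O–H: 4 × 449 = 1796
    Σ(formed) = 5064 kJ
  ΔH_II = 4178 − 5064 = −886 kJ
ΔH_I − ΔH_II = −1620 kJ, so reaction I has the more negative ΔH; |ΔH_I − ΔH_II| = 1620 kJ.

Reaction I, by 1620 kJ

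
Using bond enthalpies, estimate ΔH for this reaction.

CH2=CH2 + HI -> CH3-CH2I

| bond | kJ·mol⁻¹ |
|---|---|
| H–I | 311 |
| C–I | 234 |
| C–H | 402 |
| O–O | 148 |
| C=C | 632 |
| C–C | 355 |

Bonds broken (reactants):
  C–H: 4 × 402 = 1608
  C=C: 1 × 632 = 632
  H–I: 1 × 311 = 311
  Σ(broken) = 2551 kJ
Bonds formed (products):
  C–C: 1 × 355 = 355
  C–H: 5 × 402 = 2010
  C–I: 1 × 234 = 234
  Σ(formed) = 2599 kJ
ΔH = Σ(broken) − Σ(formed) = 2551 − 2599 = −48 kJ

ΔH ≈ −48 kJ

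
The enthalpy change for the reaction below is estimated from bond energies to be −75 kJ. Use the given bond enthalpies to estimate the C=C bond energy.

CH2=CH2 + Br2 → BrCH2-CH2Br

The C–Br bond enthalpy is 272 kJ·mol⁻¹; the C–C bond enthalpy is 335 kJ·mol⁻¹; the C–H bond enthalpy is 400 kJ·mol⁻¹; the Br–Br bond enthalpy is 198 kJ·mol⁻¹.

Let D be the C=C bond energy.
Σ(broken) = 1×198 + 4×400 + 1×D = 1798 + D
Σ(formed) = 2×272 + 1×335 + 4×400 = 2479
ΔH = Σ(broken) − Σ(formed) = (1798 + D) − (2479) = −681 + D
Setting this equal to −75 kJ gives D = 606 kJ/mol.

D(C=C) ≈ 606 kJ/mol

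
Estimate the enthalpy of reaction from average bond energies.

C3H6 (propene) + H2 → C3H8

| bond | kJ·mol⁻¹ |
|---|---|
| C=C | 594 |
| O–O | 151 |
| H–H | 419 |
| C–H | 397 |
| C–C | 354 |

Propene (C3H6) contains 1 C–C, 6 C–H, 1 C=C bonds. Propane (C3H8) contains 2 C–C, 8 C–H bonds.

Bonds broken (reactants):
  C–C: 1 × 354 = 354
  C–H: 6 × 397 = 2382
  C=C: 1 × 594 = 594
  H–H: 1 × 419 = 419
  Σ(broken) = 3749 kJ
Bonds formed (products):
  C–C: 2 × 354 = 708
  C–H: 8 × 397 = 3176
  Σ(formed) = 3884 kJ
ΔH = Σ(broken) − Σ(formed) = 3749 − 3884 = −135 kJ

ΔH ≈ −135 kJ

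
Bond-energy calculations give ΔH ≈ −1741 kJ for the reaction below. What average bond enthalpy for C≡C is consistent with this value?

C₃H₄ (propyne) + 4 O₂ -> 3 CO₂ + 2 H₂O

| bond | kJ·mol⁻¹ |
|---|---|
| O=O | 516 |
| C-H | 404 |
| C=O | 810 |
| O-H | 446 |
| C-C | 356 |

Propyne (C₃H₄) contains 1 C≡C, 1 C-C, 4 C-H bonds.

Let D be the C≡C bond energy.
Σ(broken) = 1×D + 1×356 + 4×404 + 4×516 = 4036 + D
Σ(formed) = 6×810 + 4×446 = 6644
ΔH = Σ(broken) − Σ(formed) = (4036 + D) − (6644) = −2608 + D
Setting this equal to −1741 kJ gives D = 867 kJ/mol.

D(C≡C) ≈ 867 kJ/mol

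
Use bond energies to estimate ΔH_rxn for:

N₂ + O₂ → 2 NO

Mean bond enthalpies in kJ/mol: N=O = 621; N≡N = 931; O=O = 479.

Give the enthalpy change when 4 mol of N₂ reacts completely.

Bonds broken (reactants):
  N≡N: 1 × 931 = 931
  O=O: 1 × 479 = 479
  Σ(broken) = 1410 kJ
Bonds formed (products):
  N=O: 2 × 621 = 1242
  Σ(formed) = 1242 kJ
ΔH = Σ(broken) − Σ(formed) = 1410 − 1242 = +168 kJ
For 4× the reaction as written: 4 × (+168) = +672 kJ

ΔH = +672 kJ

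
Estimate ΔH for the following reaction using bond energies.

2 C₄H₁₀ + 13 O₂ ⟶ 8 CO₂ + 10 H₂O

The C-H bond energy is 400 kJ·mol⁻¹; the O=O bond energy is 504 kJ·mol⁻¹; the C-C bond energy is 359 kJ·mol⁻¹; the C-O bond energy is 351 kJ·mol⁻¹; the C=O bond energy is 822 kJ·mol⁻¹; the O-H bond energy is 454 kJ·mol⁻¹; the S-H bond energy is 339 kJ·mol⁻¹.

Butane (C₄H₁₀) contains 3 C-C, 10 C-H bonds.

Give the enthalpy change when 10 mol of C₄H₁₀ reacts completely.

ΔH = −27630 kJ

Bonds broken (reactants):
  C-C: 6 × 359 = 2154
  C-H: 20 × 400 = 8000
  O=O: 13 × 504 = 6552
  Σ(broken) = 16706 kJ
Bonds formed (products):
  C=O: 16 × 822 = 13152
  O-H: 20 × 454 = 9080
  Σ(formed) = 22232 kJ
ΔH = Σ(broken) − Σ(formed) = 16706 − 22232 = −5526 kJ
For 5× the reaction as written: 5 × (−5526) = −27630 kJ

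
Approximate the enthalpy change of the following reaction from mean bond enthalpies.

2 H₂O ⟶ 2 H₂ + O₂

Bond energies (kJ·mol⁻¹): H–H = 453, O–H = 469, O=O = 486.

ΔH ≈ +484 kJ

Bonds broken (reactants):
  O–H: 4 × 469 = 1876
  Σ(broken) = 1876 kJ
Bonds formed (products):
  H–H: 2 × 453 = 906
  O=O: 1 × 486 = 486
  Σ(formed) = 1392 kJ
ΔH = Σ(broken) − Σ(formed) = 1876 − 1392 = +484 kJ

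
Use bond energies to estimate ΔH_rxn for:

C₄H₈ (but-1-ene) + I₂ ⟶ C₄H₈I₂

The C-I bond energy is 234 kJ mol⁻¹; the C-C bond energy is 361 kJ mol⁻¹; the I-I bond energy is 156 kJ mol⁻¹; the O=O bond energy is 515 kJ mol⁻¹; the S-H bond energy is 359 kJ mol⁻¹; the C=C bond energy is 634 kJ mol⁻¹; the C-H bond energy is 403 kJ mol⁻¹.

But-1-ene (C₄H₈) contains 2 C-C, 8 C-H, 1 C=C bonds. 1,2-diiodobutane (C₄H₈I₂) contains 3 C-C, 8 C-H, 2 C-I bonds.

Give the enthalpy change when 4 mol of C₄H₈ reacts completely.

Bonds broken (reactants):
  C-C: 2 × 361 = 722
  C-H: 8 × 403 = 3224
  C=C: 1 × 634 = 634
  I-I: 1 × 156 = 156
  Σ(broken) = 4736 kJ
Bonds formed (products):
  C-C: 3 × 361 = 1083
  C-H: 8 × 403 = 3224
  C-I: 2 × 234 = 468
  Σ(formed) = 4775 kJ
ΔH = Σ(broken) − Σ(formed) = 4736 − 4775 = −39 kJ
For 4× the reaction as written: 4 × (−39) = −156 kJ

ΔH = −156 kJ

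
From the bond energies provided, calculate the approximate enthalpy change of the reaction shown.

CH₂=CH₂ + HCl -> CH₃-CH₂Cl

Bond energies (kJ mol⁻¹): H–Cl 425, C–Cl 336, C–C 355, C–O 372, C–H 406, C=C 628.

ΔH ≈ −44 kJ

Bonds broken (reactants):
  C–H: 4 × 406 = 1624
  C=C: 1 × 628 = 628
  H–Cl: 1 × 425 = 425
  Σ(broken) = 2677 kJ
Bonds formed (products):
  C–C: 1 × 355 = 355
  C–Cl: 1 × 336 = 336
  C–H: 5 × 406 = 2030
  Σ(formed) = 2721 kJ
ΔH = Σ(broken) − Σ(formed) = 2677 − 2721 = −44 kJ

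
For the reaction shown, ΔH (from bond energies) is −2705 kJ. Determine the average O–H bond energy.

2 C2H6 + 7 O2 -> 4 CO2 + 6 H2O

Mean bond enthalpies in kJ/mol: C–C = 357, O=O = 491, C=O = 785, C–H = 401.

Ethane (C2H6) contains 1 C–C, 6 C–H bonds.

D(O–H) ≈ 449 kJ/mol

Let D be the O–H bond energy.
Σ(broken) = 2×357 + 12×401 + 7×491 = 8963
Σ(formed) = 8×785 + 12×D = 6280 + 12D
ΔH = Σ(broken) − Σ(formed) = (8963) − (6280 + 12D) = +2683 − 12D
Setting this equal to −2705 kJ gives 12D = 5388, so D = 449 kJ/mol.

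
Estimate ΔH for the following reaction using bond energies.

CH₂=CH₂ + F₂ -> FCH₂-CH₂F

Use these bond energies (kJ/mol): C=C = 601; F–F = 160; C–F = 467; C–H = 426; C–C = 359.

Bonds broken (reactants):
  C–H: 4 × 426 = 1704
  C=C: 1 × 601 = 601
  F–F: 1 × 160 = 160
  Σ(broken) = 2465 kJ
Bonds formed (products):
  C–C: 1 × 359 = 359
  C–F: 2 × 467 = 934
  C–H: 4 × 426 = 1704
  Σ(formed) = 2997 kJ
ΔH = Σ(broken) − Σ(formed) = 2465 − 2997 = −532 kJ

ΔH ≈ −532 kJ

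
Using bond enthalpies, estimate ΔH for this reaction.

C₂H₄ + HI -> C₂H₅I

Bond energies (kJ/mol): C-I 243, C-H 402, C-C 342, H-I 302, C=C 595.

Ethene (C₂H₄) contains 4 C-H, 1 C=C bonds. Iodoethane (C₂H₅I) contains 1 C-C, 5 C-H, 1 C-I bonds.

Bonds broken (reactants):
  C-H: 4 × 402 = 1608
  C=C: 1 × 595 = 595
  H-I: 1 × 302 = 302
  Σ(broken) = 2505 kJ
Bonds formed (products):
  C-C: 1 × 342 = 342
  C-H: 5 × 402 = 2010
  C-I: 1 × 243 = 243
  Σ(formed) = 2595 kJ
ΔH = Σ(broken) − Σ(formed) = 2505 − 2595 = −90 kJ

ΔH ≈ −90 kJ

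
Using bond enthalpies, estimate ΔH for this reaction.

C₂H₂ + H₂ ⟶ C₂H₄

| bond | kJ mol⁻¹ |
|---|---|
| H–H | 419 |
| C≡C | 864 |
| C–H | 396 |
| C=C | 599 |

Bonds broken (reactants):
  C≡C: 1 × 864 = 864
  C–H: 2 × 396 = 792
  H–H: 1 × 419 = 419
  Σ(broken) = 2075 kJ
Bonds formed (products):
  C–H: 4 × 396 = 1584
  C=C: 1 × 599 = 599
  Σ(formed) = 2183 kJ
ΔH = Σ(broken) − Σ(formed) = 2075 − 2183 = −108 kJ

ΔH ≈ −108 kJ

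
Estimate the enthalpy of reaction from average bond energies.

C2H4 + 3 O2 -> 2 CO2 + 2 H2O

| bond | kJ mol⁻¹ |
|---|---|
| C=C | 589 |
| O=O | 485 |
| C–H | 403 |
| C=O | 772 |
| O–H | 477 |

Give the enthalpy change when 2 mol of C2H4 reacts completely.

Bonds broken (reactants):
  C–H: 4 × 403 = 1612
  C=C: 1 × 589 = 589
  O=O: 3 × 485 = 1455
  Σ(broken) = 3656 kJ
Bonds formed (products):
  C=O: 4 × 772 = 3088
  O–H: 4 × 477 = 1908
  Σ(formed) = 4996 kJ
ΔH = Σ(broken) − Σ(formed) = 3656 − 4996 = −1340 kJ
For 2× the reaction as written: 2 × (−1340) = −2680 kJ

ΔH = −2680 kJ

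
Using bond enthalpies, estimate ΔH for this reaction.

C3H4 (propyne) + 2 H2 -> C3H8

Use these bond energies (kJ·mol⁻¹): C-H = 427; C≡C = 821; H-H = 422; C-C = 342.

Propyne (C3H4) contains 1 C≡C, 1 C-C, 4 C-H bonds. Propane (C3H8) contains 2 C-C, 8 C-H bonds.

ΔH ≈ −385 kJ

Bonds broken (reactants):
  C≡C: 1 × 821 = 821
  C-C: 1 × 342 = 342
  C-H: 4 × 427 = 1708
  H-H: 2 × 422 = 844
  Σ(broken) = 3715 kJ
Bonds formed (products):
  C-C: 2 × 342 = 684
  C-H: 8 × 427 = 3416
  Σ(formed) = 4100 kJ
ΔH = Σ(broken) − Σ(formed) = 3715 − 4100 = −385 kJ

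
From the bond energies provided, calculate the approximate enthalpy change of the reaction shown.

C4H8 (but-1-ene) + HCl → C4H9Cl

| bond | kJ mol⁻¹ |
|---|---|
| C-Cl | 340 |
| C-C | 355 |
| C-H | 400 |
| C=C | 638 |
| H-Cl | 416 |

ΔH ≈ −41 kJ

Bonds broken (reactants):
  C-C: 2 × 355 = 710
  C-H: 8 × 400 = 3200
  C=C: 1 × 638 = 638
  H-Cl: 1 × 416 = 416
  Σ(broken) = 4964 kJ
Bonds formed (products):
  C-C: 3 × 355 = 1065
  C-Cl: 1 × 340 = 340
  C-H: 9 × 400 = 3600
  Σ(formed) = 5005 kJ
ΔH = Σ(broken) − Σ(formed) = 4964 − 5005 = −41 kJ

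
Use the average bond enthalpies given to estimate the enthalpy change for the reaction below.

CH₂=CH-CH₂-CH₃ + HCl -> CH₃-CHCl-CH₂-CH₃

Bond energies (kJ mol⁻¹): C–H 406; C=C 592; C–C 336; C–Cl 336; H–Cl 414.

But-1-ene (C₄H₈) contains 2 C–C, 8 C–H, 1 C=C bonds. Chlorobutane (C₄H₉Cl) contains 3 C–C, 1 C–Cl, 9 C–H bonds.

Bonds broken (reactants):
  C–C: 2 × 336 = 672
  C–H: 8 × 406 = 3248
  C=C: 1 × 592 = 592
  H–Cl: 1 × 414 = 414
  Σ(broken) = 4926 kJ
Bonds formed (products):
  C–C: 3 × 336 = 1008
  C–Cl: 1 × 336 = 336
  C–H: 9 × 406 = 3654
  Σ(formed) = 4998 kJ
ΔH = Σ(broken) − Σ(formed) = 4926 − 4998 = −72 kJ

ΔH ≈ −72 kJ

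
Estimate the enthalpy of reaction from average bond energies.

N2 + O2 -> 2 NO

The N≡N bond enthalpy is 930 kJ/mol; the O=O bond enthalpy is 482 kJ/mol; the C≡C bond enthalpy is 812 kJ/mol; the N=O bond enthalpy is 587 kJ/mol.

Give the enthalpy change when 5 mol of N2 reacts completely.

ΔH = +1190 kJ

Bonds broken (reactants):
  N≡N: 1 × 930 = 930
  O=O: 1 × 482 = 482
  Σ(broken) = 1412 kJ
Bonds formed (products):
  N=O: 2 × 587 = 1174
  Σ(formed) = 1174 kJ
ΔH = Σ(broken) − Σ(formed) = 1412 − 1174 = +238 kJ
For 5× the reaction as written: 5 × (+238) = +1190 kJ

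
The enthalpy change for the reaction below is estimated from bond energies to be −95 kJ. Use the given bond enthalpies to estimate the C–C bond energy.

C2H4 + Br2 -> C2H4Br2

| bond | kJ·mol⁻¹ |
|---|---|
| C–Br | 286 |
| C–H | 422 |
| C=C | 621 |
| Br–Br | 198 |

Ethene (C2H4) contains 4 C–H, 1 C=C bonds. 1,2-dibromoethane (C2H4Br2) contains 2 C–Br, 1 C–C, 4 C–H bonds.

Let D be the C–C bond energy.
Σ(broken) = 1×198 + 4×422 + 1×621 = 2507
Σ(formed) = 2×286 + 1×D + 4×422 = 2260 + D
ΔH = Σ(broken) − Σ(formed) = (2507) − (2260 + D) = +247 − D
Setting this equal to −95 kJ gives D = 342 kJ/mol.

D(C–C) ≈ 342 kJ/mol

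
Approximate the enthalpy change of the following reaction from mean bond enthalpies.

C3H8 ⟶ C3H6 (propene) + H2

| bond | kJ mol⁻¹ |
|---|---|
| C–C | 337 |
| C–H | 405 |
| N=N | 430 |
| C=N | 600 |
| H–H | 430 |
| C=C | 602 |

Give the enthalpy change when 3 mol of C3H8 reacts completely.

ΔH = +345 kJ

Bonds broken (reactants):
  C–C: 2 × 337 = 674
  C–H: 8 × 405 = 3240
  Σ(broken) = 3914 kJ
Bonds formed (products):
  C–C: 1 × 337 = 337
  C–H: 6 × 405 = 2430
  C=C: 1 × 602 = 602
  H–H: 1 × 430 = 430
  Σ(formed) = 3799 kJ
ΔH = Σ(broken) − Σ(formed) = 3914 − 3799 = +115 kJ
For 3× the reaction as written: 3 × (+115) = +345 kJ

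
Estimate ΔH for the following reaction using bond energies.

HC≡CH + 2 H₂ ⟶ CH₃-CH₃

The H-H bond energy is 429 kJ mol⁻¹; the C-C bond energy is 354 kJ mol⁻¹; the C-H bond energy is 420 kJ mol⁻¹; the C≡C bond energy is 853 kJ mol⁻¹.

ΔH ≈ −323 kJ

Bonds broken (reactants):
  C≡C: 1 × 853 = 853
  C-H: 2 × 420 = 840
  H-H: 2 × 429 = 858
  Σ(broken) = 2551 kJ
Bonds formed (products):
  C-C: 1 × 354 = 354
  C-H: 6 × 420 = 2520
  Σ(formed) = 2874 kJ
ΔH = Σ(broken) − Σ(formed) = 2551 − 2874 = −323 kJ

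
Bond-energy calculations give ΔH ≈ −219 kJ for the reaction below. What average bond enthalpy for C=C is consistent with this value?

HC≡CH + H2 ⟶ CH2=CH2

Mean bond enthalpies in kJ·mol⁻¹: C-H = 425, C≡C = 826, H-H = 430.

D(C=C) ≈ 625 kJ/mol

Let D be the C=C bond energy.
Σ(broken) = 1×826 + 2×425 + 1×430 = 2106
Σ(formed) = 4×425 + 1×D = 1700 + D
ΔH = Σ(broken) − Σ(formed) = (2106) − (1700 + D) = +406 − D
Setting this equal to −219 kJ gives D = 625 kJ/mol.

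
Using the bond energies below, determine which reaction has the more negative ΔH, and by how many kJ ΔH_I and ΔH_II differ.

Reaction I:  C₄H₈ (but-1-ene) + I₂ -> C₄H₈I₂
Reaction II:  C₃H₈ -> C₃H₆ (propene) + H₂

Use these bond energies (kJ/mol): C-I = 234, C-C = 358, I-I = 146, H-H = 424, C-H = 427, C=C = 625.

Reaction I:
  Bonds broken (reactants):
    C-C: 2 × 358 = 716
    C-H: 8 × 427 = 3416
    C=C: 1 × 625 = 625
    I-I: 1 × 146 = 146
    Σ(broken) = 4903 kJ
  Bonds formed (products):
    C-C: 3 × 358 = 1074
    C-H: 8 × 427 = 3416
    C-I: 2 × 234 = 468
    Σ(formed) = 4958 kJ
  ΔH_I = 4903 − 4958 = −55 kJ
Reaction II:
  Bonds broken (reactants):
    C-C: 2 × 358 = 716
    C-H: 8 × 427 = 3416
    Σ(broken) = 4132 kJ
  Bonds formed (products):
    C-C: 1 × 358 = 358
    C-H: 6 × 427 = 2562
    C=C: 1 × 625 = 625
    H-H: 1 × 424 = 424
    Σ(formed) = 3969 kJ
  ΔH_II = 4132 − 3969 = +163 kJ
ΔH_I − ΔH_II = −218 kJ, so reaction I has the more negative ΔH; |ΔH_I − ΔH_II| = 218 kJ.

Reaction I, by 218 kJ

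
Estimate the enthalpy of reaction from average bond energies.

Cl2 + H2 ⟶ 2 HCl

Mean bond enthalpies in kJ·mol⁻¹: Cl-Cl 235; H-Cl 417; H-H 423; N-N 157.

ΔH ≈ −176 kJ

Bonds broken (reactants):
  Cl-Cl: 1 × 235 = 235
  H-H: 1 × 423 = 423
  Σ(broken) = 658 kJ
Bonds formed (products):
  H-Cl: 2 × 417 = 834
  Σ(formed) = 834 kJ
ΔH = Σ(broken) − Σ(formed) = 658 − 834 = −176 kJ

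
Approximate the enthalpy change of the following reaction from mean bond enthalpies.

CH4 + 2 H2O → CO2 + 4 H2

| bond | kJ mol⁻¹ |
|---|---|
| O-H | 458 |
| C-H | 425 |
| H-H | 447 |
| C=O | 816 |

ΔH ≈ +112 kJ

Bonds broken (reactants):
  C-H: 4 × 425 = 1700
  O-H: 4 × 458 = 1832
  Σ(broken) = 3532 kJ
Bonds formed (products):
  C=O: 2 × 816 = 1632
  H-H: 4 × 447 = 1788
  Σ(formed) = 3420 kJ
ΔH = Σ(broken) − Σ(formed) = 3532 − 3420 = +112 kJ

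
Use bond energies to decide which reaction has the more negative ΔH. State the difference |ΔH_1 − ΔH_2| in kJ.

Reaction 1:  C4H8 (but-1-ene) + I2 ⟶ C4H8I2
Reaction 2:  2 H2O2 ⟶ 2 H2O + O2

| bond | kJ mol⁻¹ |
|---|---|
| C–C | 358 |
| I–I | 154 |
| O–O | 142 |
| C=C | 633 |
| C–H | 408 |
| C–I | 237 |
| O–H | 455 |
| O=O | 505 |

Reaction 1:
  Bonds broken (reactants):
    C–C: 2 × 358 = 716
    C–H: 8 × 408 = 3264
    C=C: 1 × 633 = 633
    I–I: 1 × 154 = 154
    Σ(broken) = 4767 kJ
  Bonds formed (products):
    C–C: 3 × 358 = 1074
    C–H: 8 × 408 = 3264
    C–I: 2 × 237 = 474
    Σ(formed) = 4812 kJ
  ΔH_1 = 4767 − 4812 = −45 kJ
Reaction 2:
  Bonds broken (reactants):
    O–H: 4 × 455 = 1820
    O–O: 2 × 142 = 284
    Σ(broken) = 2104 kJ
  Bonds formed (products):
    O–H: 4 × 455 = 1820
    O=O: 1 × 505 = 505
    Σ(formed) = 2325 kJ
  ΔH_2 = 2104 − 2325 = −221 kJ
ΔH_1 − ΔH_2 = +176 kJ, so reaction 2 has the more negative ΔH; |ΔH_1 − ΔH_2| = 176 kJ.

Reaction 2, by 176 kJ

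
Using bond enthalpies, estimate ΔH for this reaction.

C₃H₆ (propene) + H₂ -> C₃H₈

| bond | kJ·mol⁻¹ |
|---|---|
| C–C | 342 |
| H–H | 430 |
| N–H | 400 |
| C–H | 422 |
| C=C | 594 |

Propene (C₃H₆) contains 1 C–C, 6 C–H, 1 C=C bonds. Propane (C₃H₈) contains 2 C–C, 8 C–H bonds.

Bonds broken (reactants):
  C–C: 1 × 342 = 342
  C–H: 6 × 422 = 2532
  C=C: 1 × 594 = 594
  H–H: 1 × 430 = 430
  Σ(broken) = 3898 kJ
Bonds formed (products):
  C–C: 2 × 342 = 684
  C–H: 8 × 422 = 3376
  Σ(formed) = 4060 kJ
ΔH = Σ(broken) − Σ(formed) = 3898 − 4060 = −162 kJ

ΔH ≈ −162 kJ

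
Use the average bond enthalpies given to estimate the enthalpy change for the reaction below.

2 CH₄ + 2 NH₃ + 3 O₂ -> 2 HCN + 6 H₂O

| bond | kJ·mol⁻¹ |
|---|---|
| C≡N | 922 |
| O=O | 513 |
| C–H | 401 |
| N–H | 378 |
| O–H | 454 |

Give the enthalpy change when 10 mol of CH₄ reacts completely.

Bonds broken (reactants):
  C–H: 8 × 401 = 3208
  N–H: 6 × 378 = 2268
  O=O: 3 × 513 = 1539
  Σ(broken) = 7015 kJ
Bonds formed (products):
  C≡N: 2 × 922 = 1844
  C–H: 2 × 401 = 802
  O–H: 12 × 454 = 5448
  Σ(formed) = 8094 kJ
ΔH = Σ(broken) − Σ(formed) = 7015 − 8094 = −1079 kJ
For 5× the reaction as written: 5 × (−1079) = −5395 kJ

ΔH = −5395 kJ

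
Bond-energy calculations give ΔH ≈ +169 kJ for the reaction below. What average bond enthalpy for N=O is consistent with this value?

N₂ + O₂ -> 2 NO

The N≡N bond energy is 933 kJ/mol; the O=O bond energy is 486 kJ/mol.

Let D be the N=O bond energy.
Σ(broken) = 1×933 + 1×486 = 1419
Σ(formed) = 2×D = 2D
ΔH = Σ(broken) − Σ(formed) = (1419) − (2D) = +1419 − 2D
Setting this equal to +169 kJ gives 2D = 1250, so D = 625 kJ/mol.

D(N=O) ≈ 625 kJ/mol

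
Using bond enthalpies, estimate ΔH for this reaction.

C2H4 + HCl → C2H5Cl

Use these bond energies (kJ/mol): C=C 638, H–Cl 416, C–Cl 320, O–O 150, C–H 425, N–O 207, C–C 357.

Bonds broken (reactants):
  C–H: 4 × 425 = 1700
  C=C: 1 × 638 = 638
  H–Cl: 1 × 416 = 416
  Σ(broken) = 2754 kJ
Bonds formed (products):
  C–C: 1 × 357 = 357
  C–Cl: 1 × 320 = 320
  C–H: 5 × 425 = 2125
  Σ(formed) = 2802 kJ
ΔH = Σ(broken) − Σ(formed) = 2754 − 2802 = −48 kJ

ΔH ≈ −48 kJ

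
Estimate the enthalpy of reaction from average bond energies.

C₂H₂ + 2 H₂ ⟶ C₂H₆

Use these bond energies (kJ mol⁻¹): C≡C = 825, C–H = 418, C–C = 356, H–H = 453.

Bonds broken (reactants):
  C≡C: 1 × 825 = 825
  C–H: 2 × 418 = 836
  H–H: 2 × 453 = 906
  Σ(broken) = 2567 kJ
Bonds formed (products):
  C–C: 1 × 356 = 356
  C–H: 6 × 418 = 2508
  Σ(formed) = 2864 kJ
ΔH = Σ(broken) − Σ(formed) = 2567 − 2864 = −297 kJ

ΔH ≈ −297 kJ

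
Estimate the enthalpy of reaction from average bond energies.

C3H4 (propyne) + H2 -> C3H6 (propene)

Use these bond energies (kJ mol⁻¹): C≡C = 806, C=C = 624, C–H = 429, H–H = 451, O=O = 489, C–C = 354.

ΔH ≈ −225 kJ

Bonds broken (reactants):
  C≡C: 1 × 806 = 806
  C–C: 1 × 354 = 354
  C–H: 4 × 429 = 1716
  H–H: 1 × 451 = 451
  Σ(broken) = 3327 kJ
Bonds formed (products):
  C–C: 1 × 354 = 354
  C–H: 6 × 429 = 2574
  C=C: 1 × 624 = 624
  Σ(formed) = 3552 kJ
ΔH = Σ(broken) − Σ(formed) = 3327 − 3552 = −225 kJ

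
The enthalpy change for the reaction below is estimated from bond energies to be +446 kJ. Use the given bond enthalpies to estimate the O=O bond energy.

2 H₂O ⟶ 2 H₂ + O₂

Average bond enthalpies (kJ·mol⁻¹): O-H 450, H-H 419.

D(O=O) ≈ 516 kJ/mol

Let D be the O=O bond energy.
Σ(broken) = 4×450 = 1800
Σ(formed) = 2×419 + 1×D = 838 + D
ΔH = Σ(broken) − Σ(formed) = (1800) − (838 + D) = +962 − D
Setting this equal to +446 kJ gives D = 516 kJ/mol.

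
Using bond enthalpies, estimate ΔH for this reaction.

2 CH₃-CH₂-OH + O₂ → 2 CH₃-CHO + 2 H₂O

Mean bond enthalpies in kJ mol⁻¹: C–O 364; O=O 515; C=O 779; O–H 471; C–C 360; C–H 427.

ΔH ≈ −403 kJ

Bonds broken (reactants):
  C–C: 2 × 360 = 720
  C–H: 10 × 427 = 4270
  C–O: 2 × 364 = 728
  O–H: 2 × 471 = 942
  O=O: 1 × 515 = 515
  Σ(broken) = 7175 kJ
Bonds formed (products):
  C–C: 2 × 360 = 720
  C–H: 8 × 427 = 3416
  C=O: 2 × 779 = 1558
  O–H: 4 × 471 = 1884
  Σ(formed) = 7578 kJ
ΔH = Σ(broken) − Σ(formed) = 7175 − 7578 = −403 kJ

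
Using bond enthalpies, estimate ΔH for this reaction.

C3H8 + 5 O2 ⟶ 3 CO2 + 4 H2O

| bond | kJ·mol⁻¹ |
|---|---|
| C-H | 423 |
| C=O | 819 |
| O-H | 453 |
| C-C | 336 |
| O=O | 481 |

Bonds broken (reactants):
  C-C: 2 × 336 = 672
  C-H: 8 × 423 = 3384
  O=O: 5 × 481 = 2405
  Σ(broken) = 6461 kJ
Bonds formed (products):
  C=O: 6 × 819 = 4914
  O-H: 8 × 453 = 3624
  Σ(formed) = 8538 kJ
ΔH = Σ(broken) − Σ(formed) = 6461 − 8538 = −2077 kJ

ΔH ≈ −2077 kJ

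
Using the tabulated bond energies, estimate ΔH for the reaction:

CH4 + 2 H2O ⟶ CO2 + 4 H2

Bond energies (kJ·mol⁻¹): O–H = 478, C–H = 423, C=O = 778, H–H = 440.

ΔH ≈ +288 kJ

Bonds broken (reactants):
  C–H: 4 × 423 = 1692
  O–H: 4 × 478 = 1912
  Σ(broken) = 3604 kJ
Bonds formed (products):
  C=O: 2 × 778 = 1556
  H–H: 4 × 440 = 1760
  Σ(formed) = 3316 kJ
ΔH = Σ(broken) − Σ(formed) = 3604 − 3316 = +288 kJ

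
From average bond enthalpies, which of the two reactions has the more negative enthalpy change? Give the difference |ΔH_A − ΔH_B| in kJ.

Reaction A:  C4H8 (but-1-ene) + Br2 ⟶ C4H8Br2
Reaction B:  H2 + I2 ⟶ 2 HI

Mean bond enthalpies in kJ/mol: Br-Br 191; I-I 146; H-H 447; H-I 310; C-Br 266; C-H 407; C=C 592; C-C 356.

Reaction A:
  Bonds broken (reactants):
    Br-Br: 1 × 191 = 191
    C-C: 2 × 356 = 712
    C-H: 8 × 407 = 3256
    C=C: 1 × 592 = 592
    Σ(broken) = 4751 kJ
  Bonds formed (products):
    C-Br: 2 × 266 = 532
    C-C: 3 × 356 = 1068
    C-H: 8 × 407 = 3256
    Σ(formed) = 4856 kJ
  ΔH_A = 4751 − 4856 = −105 kJ
Reaction B:
  Bonds broken (reactants):
    H-H: 1 × 447 = 447
    I-I: 1 × 146 = 146
    Σ(broken) = 593 kJ
  Bonds formed (products):
    H-I: 2 × 310 = 620
    Σ(formed) = 620 kJ
  ΔH_B = 593 − 620 = −27 kJ
ΔH_A − ΔH_B = −78 kJ, so reaction A has the more negative ΔH; |ΔH_A − ΔH_B| = 78 kJ.

Reaction A, by 78 kJ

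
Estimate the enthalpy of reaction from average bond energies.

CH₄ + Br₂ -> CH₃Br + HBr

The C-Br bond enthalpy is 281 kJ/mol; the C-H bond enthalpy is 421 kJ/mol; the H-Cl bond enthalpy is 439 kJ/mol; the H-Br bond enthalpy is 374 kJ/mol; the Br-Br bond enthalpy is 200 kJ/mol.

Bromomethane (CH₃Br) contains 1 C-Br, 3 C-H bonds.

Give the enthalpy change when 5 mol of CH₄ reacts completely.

Bonds broken (reactants):
  Br-Br: 1 × 200 = 200
  C-H: 4 × 421 = 1684
  Σ(broken) = 1884 kJ
Bonds formed (products):
  C-Br: 1 × 281 = 281
  C-H: 3 × 421 = 1263
  H-Br: 1 × 374 = 374
  Σ(formed) = 1918 kJ
ΔH = Σ(broken) − Σ(formed) = 1884 − 1918 = −34 kJ
For 5× the reaction as written: 5 × (−34) = −170 kJ

ΔH = −170 kJ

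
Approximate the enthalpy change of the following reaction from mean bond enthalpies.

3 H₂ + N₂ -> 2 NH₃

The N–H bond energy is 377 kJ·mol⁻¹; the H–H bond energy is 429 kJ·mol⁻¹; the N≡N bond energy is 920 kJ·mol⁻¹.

Bonds broken (reactants):
  H–H: 3 × 429 = 1287
  N≡N: 1 × 920 = 920
  Σ(broken) = 2207 kJ
Bonds formed (products):
  N–H: 6 × 377 = 2262
  Σ(formed) = 2262 kJ
ΔH = Σ(broken) − Σ(formed) = 2207 − 2262 = −55 kJ

ΔH ≈ −55 kJ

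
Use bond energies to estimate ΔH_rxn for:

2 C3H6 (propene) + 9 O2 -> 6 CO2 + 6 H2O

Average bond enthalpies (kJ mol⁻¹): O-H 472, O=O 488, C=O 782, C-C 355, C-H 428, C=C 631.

Bonds broken (reactants):
  C-C: 2 × 355 = 710
  C-H: 12 × 428 = 5136
  C=C: 2 × 631 = 1262
  O=O: 9 × 488 = 4392
  Σ(broken) = 11500 kJ
Bonds formed (products):
  C=O: 12 × 782 = 9384
  O-H: 12 × 472 = 5664
  Σ(formed) = 15048 kJ
ΔH = Σ(broken) − Σ(formed) = 11500 − 15048 = −3548 kJ

ΔH ≈ −3548 kJ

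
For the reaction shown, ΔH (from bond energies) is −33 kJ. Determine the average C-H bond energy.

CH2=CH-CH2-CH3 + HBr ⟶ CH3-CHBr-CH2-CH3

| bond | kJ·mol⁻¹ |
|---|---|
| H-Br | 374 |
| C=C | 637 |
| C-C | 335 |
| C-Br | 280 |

D(C-H) ≈ 429 kJ/mol

Let D be the C-H bond energy.
Σ(broken) = 2×335 + 8×D + 1×637 + 1×374 = 1681 + 8D
Σ(formed) = 1×280 + 3×335 + 9×D = 1285 + 9D
ΔH = Σ(broken) − Σ(formed) = (1681 + 8D) − (1285 + 9D) = +396 − D
Setting this equal to −33 kJ gives D = 429 kJ/mol.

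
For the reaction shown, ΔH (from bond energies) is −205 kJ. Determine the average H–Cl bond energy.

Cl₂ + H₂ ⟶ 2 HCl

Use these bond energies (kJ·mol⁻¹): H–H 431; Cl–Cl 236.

D(H–Cl) ≈ 436 kJ/mol

Let D be the H–Cl bond energy.
Σ(broken) = 1×236 + 1×431 = 667
Σ(formed) = 2×D = 2D
ΔH = Σ(broken) − Σ(formed) = (667) − (2D) = +667 − 2D
Setting this equal to −205 kJ gives 2D = 872, so D = 436 kJ/mol.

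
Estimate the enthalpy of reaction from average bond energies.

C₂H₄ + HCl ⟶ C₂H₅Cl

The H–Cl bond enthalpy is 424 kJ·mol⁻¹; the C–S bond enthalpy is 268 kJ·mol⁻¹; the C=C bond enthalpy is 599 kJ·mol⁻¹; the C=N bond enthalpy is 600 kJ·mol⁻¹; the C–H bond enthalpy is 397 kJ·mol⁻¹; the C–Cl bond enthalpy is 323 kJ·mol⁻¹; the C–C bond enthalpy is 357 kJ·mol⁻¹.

ΔH ≈ −54 kJ

Bonds broken (reactants):
  C–H: 4 × 397 = 1588
  C=C: 1 × 599 = 599
  H–Cl: 1 × 424 = 424
  Σ(broken) = 2611 kJ
Bonds formed (products):
  C–C: 1 × 357 = 357
  C–Cl: 1 × 323 = 323
  C–H: 5 × 397 = 1985
  Σ(formed) = 2665 kJ
ΔH = Σ(broken) − Σ(formed) = 2611 − 2665 = −54 kJ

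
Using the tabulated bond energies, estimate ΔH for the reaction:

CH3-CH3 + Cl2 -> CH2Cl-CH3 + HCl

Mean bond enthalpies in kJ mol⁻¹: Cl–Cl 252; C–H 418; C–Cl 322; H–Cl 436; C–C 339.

ΔH ≈ −88 kJ

Bonds broken (reactants):
  C–C: 1 × 339 = 339
  C–H: 6 × 418 = 2508
  Cl–Cl: 1 × 252 = 252
  Σ(broken) = 3099 kJ
Bonds formed (products):
  C–C: 1 × 339 = 339
  C–Cl: 1 × 322 = 322
  C–H: 5 × 418 = 2090
  H–Cl: 1 × 436 = 436
  Σ(formed) = 3187 kJ
ΔH = Σ(broken) − Σ(formed) = 3099 − 3187 = −88 kJ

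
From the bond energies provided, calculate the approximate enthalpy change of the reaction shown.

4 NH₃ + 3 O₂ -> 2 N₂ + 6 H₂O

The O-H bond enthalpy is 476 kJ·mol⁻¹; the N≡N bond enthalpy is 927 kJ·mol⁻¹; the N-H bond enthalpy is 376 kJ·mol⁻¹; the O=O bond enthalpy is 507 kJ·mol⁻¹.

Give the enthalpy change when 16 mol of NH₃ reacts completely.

Bonds broken (reactants):
  N-H: 12 × 376 = 4512
  O=O: 3 × 507 = 1521
  Σ(broken) = 6033 kJ
Bonds formed (products):
  N≡N: 2 × 927 = 1854
  O-H: 12 × 476 = 5712
  Σ(formed) = 7566 kJ
ΔH = Σ(broken) − Σ(formed) = 6033 − 7566 = −1533 kJ
For 4× the reaction as written: 4 × (−1533) = −6132 kJ

ΔH = −6132 kJ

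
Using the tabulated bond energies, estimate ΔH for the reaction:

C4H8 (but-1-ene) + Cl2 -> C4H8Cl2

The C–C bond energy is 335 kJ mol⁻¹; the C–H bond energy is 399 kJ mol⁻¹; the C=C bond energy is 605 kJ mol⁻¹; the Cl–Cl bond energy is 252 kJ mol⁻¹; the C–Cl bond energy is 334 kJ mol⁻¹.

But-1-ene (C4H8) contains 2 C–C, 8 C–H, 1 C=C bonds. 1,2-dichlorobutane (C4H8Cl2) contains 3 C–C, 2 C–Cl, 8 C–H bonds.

ΔH ≈ −146 kJ

Bonds broken (reactants):
  C–C: 2 × 335 = 670
  C–H: 8 × 399 = 3192
  C=C: 1 × 605 = 605
  Cl–Cl: 1 × 252 = 252
  Σ(broken) = 4719 kJ
Bonds formed (products):
  C–C: 3 × 335 = 1005
  C–Cl: 2 × 334 = 668
  C–H: 8 × 399 = 3192
  Σ(formed) = 4865 kJ
ΔH = Σ(broken) − Σ(formed) = 4719 − 4865 = −146 kJ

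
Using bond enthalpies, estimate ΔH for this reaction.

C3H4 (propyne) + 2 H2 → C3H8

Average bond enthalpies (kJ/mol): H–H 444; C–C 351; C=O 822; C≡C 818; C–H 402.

ΔH ≈ −253 kJ

Bonds broken (reactants):
  C≡C: 1 × 818 = 818
  C–C: 1 × 351 = 351
  C–H: 4 × 402 = 1608
  H–H: 2 × 444 = 888
  Σ(broken) = 3665 kJ
Bonds formed (products):
  C–C: 2 × 351 = 702
  C–H: 8 × 402 = 3216
  Σ(formed) = 3918 kJ
ΔH = Σ(broken) − Σ(formed) = 3665 − 3918 = −253 kJ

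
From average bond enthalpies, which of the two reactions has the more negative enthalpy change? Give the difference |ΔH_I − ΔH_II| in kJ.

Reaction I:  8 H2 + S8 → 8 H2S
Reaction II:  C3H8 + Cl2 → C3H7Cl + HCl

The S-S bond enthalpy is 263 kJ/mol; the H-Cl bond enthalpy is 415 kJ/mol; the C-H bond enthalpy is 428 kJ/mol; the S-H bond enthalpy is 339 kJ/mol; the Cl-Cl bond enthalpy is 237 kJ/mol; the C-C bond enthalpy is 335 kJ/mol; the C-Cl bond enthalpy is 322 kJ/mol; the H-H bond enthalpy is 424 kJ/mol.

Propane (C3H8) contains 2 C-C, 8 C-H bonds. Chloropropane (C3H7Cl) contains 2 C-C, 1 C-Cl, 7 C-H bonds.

Reaction I:
  Bonds broken (reactants):
    H-H: 8 × 424 = 3392
    S-S: 8 × 263 = 2104
    Σ(broken) = 5496 kJ
  Bonds formed (products):
    S-H: 16 × 339 = 5424
    Σ(formed) = 5424 kJ
  ΔH_I = 5496 − 5424 = +72 kJ
Reaction II:
  Bonds broken (reactants):
    C-C: 2 × 335 = 670
    C-H: 8 × 428 = 3424
    Cl-Cl: 1 × 237 = 237
    Σ(broken) = 4331 kJ
  Bonds formed (products):
    C-C: 2 × 335 = 670
    C-Cl: 1 × 322 = 322
    C-H: 7 × 428 = 2996
    H-Cl: 1 × 415 = 415
    Σ(formed) = 4403 kJ
  ΔH_II = 4331 − 4403 = −72 kJ
ΔH_I − ΔH_II = +144 kJ, so reaction II has the more negative ΔH; |ΔH_I − ΔH_II| = 144 kJ.

Reaction II, by 144 kJ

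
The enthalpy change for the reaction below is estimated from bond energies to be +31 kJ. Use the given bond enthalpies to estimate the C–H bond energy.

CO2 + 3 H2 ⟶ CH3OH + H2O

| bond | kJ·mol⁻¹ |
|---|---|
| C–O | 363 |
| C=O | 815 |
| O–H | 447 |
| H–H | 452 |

Let D be the C–H bond energy.
Σ(broken) = 2×815 + 3×452 = 2986
Σ(formed) = 3×D + 1×363 + 3×447 = 1704 + 3D
ΔH = Σ(broken) − Σ(formed) = (2986) − (1704 + 3D) = +1282 − 3D
Setting this equal to +31 kJ gives 3D = 1251, so D = 417 kJ/mol.

D(C–H) ≈ 417 kJ/mol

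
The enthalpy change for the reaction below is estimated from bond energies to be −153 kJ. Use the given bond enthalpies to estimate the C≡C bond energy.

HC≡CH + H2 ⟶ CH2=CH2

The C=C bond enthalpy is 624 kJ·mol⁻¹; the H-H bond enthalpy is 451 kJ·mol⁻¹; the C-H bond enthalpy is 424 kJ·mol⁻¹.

Let D be the C≡C bond energy.
Σ(broken) = 1×D + 2×424 + 1×451 = 1299 + D
Σ(formed) = 4×424 + 1×624 = 2320
ΔH = Σ(broken) − Σ(formed) = (1299 + D) − (2320) = −1021 + D
Setting this equal to −153 kJ gives D = 868 kJ/mol.

D(C≡C) ≈ 868 kJ/mol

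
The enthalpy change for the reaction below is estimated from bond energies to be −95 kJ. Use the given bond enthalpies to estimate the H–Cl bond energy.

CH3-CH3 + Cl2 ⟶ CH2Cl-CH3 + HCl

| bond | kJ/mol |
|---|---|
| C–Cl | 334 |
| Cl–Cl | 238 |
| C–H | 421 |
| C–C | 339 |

D(H–Cl) ≈ 420 kJ/mol

Let D be the H–Cl bond energy.
Σ(broken) = 1×339 + 6×421 + 1×238 = 3103
Σ(formed) = 1×339 + 1×334 + 5×421 + 1×D = 2778 + D
ΔH = Σ(broken) − Σ(formed) = (3103) − (2778 + D) = +325 − D
Setting this equal to −95 kJ gives D = 420 kJ/mol.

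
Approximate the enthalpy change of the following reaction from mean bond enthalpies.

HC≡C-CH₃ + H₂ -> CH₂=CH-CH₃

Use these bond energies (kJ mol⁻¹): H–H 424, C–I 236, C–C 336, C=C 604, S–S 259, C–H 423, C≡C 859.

Bonds broken (reactants):
  C≡C: 1 × 859 = 859
  C–C: 1 × 336 = 336
  C–H: 4 × 423 = 1692
  H–H: 1 × 424 = 424
  Σ(broken) = 3311 kJ
Bonds formed (products):
  C–C: 1 × 336 = 336
  C–H: 6 × 423 = 2538
  C=C: 1 × 604 = 604
  Σ(formed) = 3478 kJ
ΔH = Σ(broken) − Σ(formed) = 3311 − 3478 = −167 kJ

ΔH ≈ −167 kJ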